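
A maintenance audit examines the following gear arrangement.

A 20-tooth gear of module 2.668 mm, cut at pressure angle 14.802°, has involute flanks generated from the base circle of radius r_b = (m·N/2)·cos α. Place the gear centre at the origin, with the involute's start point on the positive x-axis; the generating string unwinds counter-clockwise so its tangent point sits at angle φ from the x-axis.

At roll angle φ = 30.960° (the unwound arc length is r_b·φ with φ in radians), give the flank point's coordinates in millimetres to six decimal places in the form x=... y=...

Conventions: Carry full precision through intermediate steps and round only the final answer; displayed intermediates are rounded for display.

x=29.289937 y=1.317373

class = single-mesh tooth geometry [base-circle involute, m = 2.668, 20T]
pitch radius r_p = m·N/2 = 2.668·20/2 = 26.680000
base radius r_b = r_p·cos α = 26.680000·cos 14.802° = 25.794610
roll angle φ = 30.960° = 0.54035394 rad
x = r_b·(cos φ + φ·sin φ) = 29.289937
y = r_b·(sin φ − φ·cos φ) = 1.317373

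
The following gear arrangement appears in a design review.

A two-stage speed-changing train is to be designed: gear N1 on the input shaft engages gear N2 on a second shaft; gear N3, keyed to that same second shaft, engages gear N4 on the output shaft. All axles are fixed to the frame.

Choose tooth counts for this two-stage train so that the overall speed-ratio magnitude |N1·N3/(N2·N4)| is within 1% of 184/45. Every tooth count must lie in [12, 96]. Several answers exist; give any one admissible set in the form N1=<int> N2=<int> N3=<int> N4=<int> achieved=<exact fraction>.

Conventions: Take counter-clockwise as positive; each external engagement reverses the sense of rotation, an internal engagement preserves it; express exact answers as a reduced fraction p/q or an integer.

class = fixed-axis compound train [2-stage, 184/45 wanted]
target = 184/45 in lowest terms: an exact hit needs N1·N3 = k·184 and N2·N4 = k·45 for one integer k, every count in [12, 96]; additionally prefer no 1:1 stage (N1 ≠ N2, N3 ≠ N4)
k = 1…3: no 1:1-free in-range split of k·184 and k·45 into factor pairs; take k = 4
k = 4: N1·N3 = 736 = 16·46, N2·N4 = 180 = 12·15
achieved = 16·46/(12·15) = 184/45; |achieved − target| = 0 ≤ 46/1125 ✓

N1=16 N2=12 N3=46 N4=15 achieved=184/45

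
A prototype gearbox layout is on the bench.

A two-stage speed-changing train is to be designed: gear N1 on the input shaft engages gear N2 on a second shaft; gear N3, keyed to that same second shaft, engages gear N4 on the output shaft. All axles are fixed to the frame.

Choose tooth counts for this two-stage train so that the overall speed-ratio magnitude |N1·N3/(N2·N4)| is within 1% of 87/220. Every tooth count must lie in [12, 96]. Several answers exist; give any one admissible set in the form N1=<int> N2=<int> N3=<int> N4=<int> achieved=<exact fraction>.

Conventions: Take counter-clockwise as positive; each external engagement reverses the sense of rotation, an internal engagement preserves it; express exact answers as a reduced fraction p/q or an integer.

N1=12 N2=16 N3=29 N4=55 achieved=87/220

class = fixed-axis compound train [2-stage, 87/220 wanted]
target = 87/220 in lowest terms: an exact hit needs N1·N3 = k·87 and N2·N4 = k·220 for one integer k, every count in [12, 96]; additionally prefer no 1:1 stage (N1 ≠ N2, N3 ≠ N4)
k = 1…3: no 1:1-free in-range split of k·87 and k·220 into factor pairs; take k = 4
k = 4: N1·N3 = 348 = 12·29, N2·N4 = 880 = 16·55
achieved = 12·29/(16·55) = 87/220; |achieved − target| = 0 ≤ 87/22000 ✓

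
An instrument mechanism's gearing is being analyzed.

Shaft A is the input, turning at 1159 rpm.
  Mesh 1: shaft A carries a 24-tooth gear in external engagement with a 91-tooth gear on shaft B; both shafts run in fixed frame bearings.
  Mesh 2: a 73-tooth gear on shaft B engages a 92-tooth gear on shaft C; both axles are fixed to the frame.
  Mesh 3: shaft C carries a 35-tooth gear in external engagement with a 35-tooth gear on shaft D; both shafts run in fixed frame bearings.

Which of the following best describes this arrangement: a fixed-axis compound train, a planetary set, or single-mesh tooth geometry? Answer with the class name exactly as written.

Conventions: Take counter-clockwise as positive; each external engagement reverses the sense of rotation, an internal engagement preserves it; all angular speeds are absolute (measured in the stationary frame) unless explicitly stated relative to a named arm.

fixed-axis compound train

3-mesh fixed-axis compound train (all bearings frame-fixed)
classification: fixed-axis compound train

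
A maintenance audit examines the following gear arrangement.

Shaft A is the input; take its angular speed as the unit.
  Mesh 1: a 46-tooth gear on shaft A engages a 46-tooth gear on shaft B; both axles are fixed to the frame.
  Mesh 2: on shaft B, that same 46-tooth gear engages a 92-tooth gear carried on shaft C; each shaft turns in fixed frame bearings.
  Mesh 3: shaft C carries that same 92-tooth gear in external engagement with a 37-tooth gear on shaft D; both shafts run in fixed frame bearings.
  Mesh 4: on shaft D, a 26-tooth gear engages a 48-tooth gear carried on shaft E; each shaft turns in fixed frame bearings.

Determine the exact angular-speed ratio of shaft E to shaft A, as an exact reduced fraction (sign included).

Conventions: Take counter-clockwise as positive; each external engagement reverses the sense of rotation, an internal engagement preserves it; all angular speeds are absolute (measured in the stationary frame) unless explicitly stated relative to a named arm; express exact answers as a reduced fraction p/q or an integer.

299/444

class = fixed-axis compound train [4 meshes; 4 ratios multiply, 4 sense flips]
mesh 1 [46T→46T]: running ratio 1, sense −
mesh 2 [46T→92T]: running ratio 1/2, sense +
mesh 3 [92T→37T]: running ratio 46/37, sense −
mesh 4 [26T→48T]: running ratio 299/444, sense +
ω_out/ω_in = 299/444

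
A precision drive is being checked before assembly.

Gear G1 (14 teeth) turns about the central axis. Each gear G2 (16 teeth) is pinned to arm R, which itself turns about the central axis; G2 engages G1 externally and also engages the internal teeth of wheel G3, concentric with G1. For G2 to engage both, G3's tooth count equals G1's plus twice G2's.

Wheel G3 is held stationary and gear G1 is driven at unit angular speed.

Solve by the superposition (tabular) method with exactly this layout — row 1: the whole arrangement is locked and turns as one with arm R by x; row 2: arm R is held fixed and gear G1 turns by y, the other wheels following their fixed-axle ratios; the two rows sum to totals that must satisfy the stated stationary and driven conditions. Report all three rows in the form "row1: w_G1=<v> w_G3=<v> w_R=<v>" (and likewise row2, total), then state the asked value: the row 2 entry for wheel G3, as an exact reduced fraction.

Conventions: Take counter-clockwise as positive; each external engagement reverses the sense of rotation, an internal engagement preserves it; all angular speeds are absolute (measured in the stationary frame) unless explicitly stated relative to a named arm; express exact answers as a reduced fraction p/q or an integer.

row1: w_G1=7/30 w_G3=7/30 w_R=7/30
row2: w_G1=23/30 w_G3=-7/30 w_R=0
total: w_G1=1 w_G3=0 w_R=7/30
asked value: -7/30

topology: planetary set — G1 14T / G2 16T / G3 46T, arm = carrier (Willis)
superposition row 1 [locked train]: every member turns x
superposition row 2 [arm held]: sun y, ring −(14/46)·y, arm 0
boundary: total ω_ring = x − (14/46)·y = 0 and total ω_sun = x + y = 1  ⇒  y = 23/30, x = 7/30
row 2 ring = −(14/46)·23/30 = -7/30
totals (row 1 + row 2): sun 7/30 + 23/30 = 1, ring 7/30 + (-7/30) = 0, arm 7/30 + 0 = 7/30
asked cell (row2, ring) = -7/30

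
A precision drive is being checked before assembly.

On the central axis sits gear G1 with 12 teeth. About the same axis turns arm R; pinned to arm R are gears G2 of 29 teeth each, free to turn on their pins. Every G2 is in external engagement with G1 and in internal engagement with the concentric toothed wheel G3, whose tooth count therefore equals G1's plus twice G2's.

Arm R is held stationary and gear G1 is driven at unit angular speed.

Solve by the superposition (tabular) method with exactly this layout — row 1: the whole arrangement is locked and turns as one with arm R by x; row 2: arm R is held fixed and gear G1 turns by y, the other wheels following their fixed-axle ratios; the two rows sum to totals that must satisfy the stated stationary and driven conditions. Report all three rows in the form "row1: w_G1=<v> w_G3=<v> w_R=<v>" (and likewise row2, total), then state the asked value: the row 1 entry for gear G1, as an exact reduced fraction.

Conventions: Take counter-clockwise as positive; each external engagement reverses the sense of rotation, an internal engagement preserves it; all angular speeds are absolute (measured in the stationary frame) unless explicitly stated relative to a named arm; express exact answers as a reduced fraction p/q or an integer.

row1: w_G1=0 w_G3=0 w_R=0
row2: w_G1=1 w_G3=-6/35 w_R=0
total: w_G1=1 w_G3=-6/35 w_R=0
asked value: 0

class = planetary set [G3 = 12+2·29 = 70; Willis about the carrier]
row 1 — lock + rotate with arm: ω_sun = ω_ring = ω_arm = x
row 2 — arm fixed, fixed-axis ratios: sun y, ring −(12/70)·y, arm 0
boundary: total ω_arm = x = 0 and total ω_sun = x + y = 1  ⇒  y = 1, x = 0
row 2 ring = −(12/70)·1 = -6/35
totals (row 1 + row 2): sun 0 + 1 = 1, ring 0 + (-6/35) = -6/35, arm 0 + 0 = 0
asked cell (row1, sun) = 0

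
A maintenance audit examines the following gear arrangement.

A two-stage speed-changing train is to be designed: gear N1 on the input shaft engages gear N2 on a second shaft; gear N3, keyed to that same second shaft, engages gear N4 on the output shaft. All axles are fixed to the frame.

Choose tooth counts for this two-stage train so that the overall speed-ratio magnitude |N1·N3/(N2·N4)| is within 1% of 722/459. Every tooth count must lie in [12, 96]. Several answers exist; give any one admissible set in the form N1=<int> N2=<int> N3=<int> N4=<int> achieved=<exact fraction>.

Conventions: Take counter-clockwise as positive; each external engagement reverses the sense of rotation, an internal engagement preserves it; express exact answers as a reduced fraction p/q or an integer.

N1=19 N2=17 N3=38 N4=27 achieved=722/459

topology: fixed-axis compound train — 2 stages, target 722/459
target = 722/459 in lowest terms: an exact hit needs N1·N3 = k·722 and N2·N4 = k·459 for one integer k, every count in [12, 96]; additionally prefer no 1:1 stage (N1 ≠ N2, N3 ≠ N4)
k = 1: N1·N3 = 722 = 19·38, N2·N4 = 459 = 17·27
achieved = 19·38/(17·27) = 722/459; |achieved − target| = 0 ≤ 361/22950 ✓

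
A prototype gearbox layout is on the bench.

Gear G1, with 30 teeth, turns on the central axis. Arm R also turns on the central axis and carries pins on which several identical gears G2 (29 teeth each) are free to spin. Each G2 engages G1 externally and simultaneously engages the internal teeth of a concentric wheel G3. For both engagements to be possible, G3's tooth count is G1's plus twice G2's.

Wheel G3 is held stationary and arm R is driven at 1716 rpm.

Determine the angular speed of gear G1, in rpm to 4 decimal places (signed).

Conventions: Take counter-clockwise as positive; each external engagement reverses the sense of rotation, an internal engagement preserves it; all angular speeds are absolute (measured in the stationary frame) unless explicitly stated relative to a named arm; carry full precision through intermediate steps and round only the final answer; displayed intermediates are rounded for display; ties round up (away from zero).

class = planetary set [G3 = 30+2·29 = 88; Willis about the carrier]
normalise by the input: solve with ω_arm = 1, then scale by 1716 rpm
ring teeth: 30 + 2·29 = 88
30(ω_sun−ω_arm) = −88(ω_ring−ω_arm),  ω_ring = 0, ω_arm = 1
ω_sun = 1 − (88/30)(0−1) = 59/15
scale: ω_sun = 59/15 × 1716 rpm = +6749.6000 rpm

+6749.6000 rpm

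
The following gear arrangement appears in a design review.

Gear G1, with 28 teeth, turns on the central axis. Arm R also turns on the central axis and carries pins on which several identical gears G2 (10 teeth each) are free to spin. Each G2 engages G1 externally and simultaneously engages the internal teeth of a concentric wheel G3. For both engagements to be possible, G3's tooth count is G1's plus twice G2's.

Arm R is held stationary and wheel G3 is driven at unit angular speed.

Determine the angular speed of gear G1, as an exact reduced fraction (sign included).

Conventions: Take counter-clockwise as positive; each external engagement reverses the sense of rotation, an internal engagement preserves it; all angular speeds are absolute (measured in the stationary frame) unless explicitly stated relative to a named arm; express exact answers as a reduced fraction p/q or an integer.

topology: planetary set — G1 28T / G2 10T / G3 48T, arm = carrier (Willis)
ring teeth: 28 + 2·10 = 48
28(ω_sun−ω_arm) = −48(ω_ring−ω_arm),  ω_arm = 0, ω_ring = 1
ω_sun = 0 − (48/28)(1−0) = -12/7
exact speed ratio = -12/7

-12/7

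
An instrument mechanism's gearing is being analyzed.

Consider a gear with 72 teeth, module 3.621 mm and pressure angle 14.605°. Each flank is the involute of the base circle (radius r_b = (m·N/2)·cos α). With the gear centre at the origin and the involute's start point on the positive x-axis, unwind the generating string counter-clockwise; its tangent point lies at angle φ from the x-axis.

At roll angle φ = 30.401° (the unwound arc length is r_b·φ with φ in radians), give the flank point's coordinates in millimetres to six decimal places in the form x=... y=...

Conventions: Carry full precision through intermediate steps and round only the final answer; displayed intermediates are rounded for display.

topology: single-mesh involute geometry — m = 3.621, N = 72
pitch radius r_p = m·N/2 = 3.621·72/2 = 130.356000
base radius r_b = r_p·cos α = 130.356000·cos 14.605° = 126.143829
roll angle φ = 30.401° = 0.53059755 rad
x = r_b·(cos φ + φ·sin φ) = 142.670322
y = r_b·(sin φ − φ·cos φ) = 6.106102

x=142.670322 y=6.106102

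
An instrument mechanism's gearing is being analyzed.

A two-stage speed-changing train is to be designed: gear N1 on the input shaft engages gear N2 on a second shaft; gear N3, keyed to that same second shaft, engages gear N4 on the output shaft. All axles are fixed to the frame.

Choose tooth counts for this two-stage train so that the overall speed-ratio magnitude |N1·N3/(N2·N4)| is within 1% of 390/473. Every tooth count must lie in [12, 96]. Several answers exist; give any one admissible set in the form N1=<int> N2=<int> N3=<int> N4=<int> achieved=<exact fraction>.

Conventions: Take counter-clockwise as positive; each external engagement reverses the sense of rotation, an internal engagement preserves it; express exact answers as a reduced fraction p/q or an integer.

design class (target 390/473): fixed-axis compound train
target = 390/473 in lowest terms: an exact hit needs N1·N3 = k·390 and N2·N4 = k·473 for one integer k, every count in [12, 96]; additionally prefer no 1:1 stage (N1 ≠ N2, N3 ≠ N4)
k = 1: no 1:1-free in-range split of k·390 and k·473 into factor pairs; take k = 2
k = 2: N1·N3 = 780 = 12·65, N2·N4 = 946 = 22·43
achieved = 12·65/(22·43) = 390/473; |achieved − target| = 0 ≤ 39/4730 ✓

N1=12 N2=22 N3=65 N4=43 achieved=390/473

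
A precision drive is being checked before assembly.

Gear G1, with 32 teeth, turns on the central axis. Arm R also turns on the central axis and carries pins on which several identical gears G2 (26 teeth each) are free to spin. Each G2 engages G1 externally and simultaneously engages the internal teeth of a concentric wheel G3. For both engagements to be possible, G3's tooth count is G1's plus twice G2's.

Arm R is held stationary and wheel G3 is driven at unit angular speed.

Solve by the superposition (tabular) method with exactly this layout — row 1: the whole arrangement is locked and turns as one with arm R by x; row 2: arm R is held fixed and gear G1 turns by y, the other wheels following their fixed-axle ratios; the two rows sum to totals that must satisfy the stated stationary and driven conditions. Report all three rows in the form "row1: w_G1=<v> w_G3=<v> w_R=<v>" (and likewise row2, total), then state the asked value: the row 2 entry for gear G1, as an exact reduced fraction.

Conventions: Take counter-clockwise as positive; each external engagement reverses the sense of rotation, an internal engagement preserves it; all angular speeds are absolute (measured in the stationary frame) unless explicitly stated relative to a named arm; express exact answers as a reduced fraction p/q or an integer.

planetary set (32T centre, 26T on arm, 84T internal) — Willis relation
superposition row 1 [locked train]: every member turns x
row 2: sun turns y, ring = −(32/84)·y, arm 0
boundary: total ω_arm = x = 0 and total ω_ring = x − (32/84)·y = 1  ⇒  y = -21/8, x = 0
row 2 ring = −(32/84)·(-21/8) = 1
totals (row 1 + row 2): sun 0 + (-21/8) = -21/8, ring 0 + 1 = 1, arm 0 + 0 = 0
asked cell (row2, sun) = -21/8

row1: w_G1=0 w_G3=0 w_R=0
row2: w_G1=-21/8 w_G3=1 w_R=0
total: w_G1=-21/8 w_G3=1 w_R=0
asked value: -21/8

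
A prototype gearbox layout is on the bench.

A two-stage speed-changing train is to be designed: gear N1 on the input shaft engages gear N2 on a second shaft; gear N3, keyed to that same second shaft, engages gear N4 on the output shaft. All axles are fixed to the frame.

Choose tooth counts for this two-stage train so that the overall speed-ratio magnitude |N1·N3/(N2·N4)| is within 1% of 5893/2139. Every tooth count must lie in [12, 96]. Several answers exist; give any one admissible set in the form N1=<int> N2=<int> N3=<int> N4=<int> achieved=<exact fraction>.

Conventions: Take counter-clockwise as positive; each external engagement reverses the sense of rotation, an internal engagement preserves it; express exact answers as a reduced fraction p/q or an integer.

design class (target 5893/2139): fixed-axis compound train
target = 5893/2139 in lowest terms: an exact hit needs N1·N3 = k·5893 and N2·N4 = k·2139 for one integer k, every count in [12, 96]; additionally prefer no 1:1 stage (N1 ≠ N2, N3 ≠ N4)
k = 1: N1·N3 = 5893 = 71·83, N2·N4 = 2139 = 23·93
achieved = 71·83/(23·93) = 5893/2139; |achieved − target| = 0 ≤ 5893/213900 ✓

N1=71 N2=23 N3=83 N4=93 achieved=5893/2139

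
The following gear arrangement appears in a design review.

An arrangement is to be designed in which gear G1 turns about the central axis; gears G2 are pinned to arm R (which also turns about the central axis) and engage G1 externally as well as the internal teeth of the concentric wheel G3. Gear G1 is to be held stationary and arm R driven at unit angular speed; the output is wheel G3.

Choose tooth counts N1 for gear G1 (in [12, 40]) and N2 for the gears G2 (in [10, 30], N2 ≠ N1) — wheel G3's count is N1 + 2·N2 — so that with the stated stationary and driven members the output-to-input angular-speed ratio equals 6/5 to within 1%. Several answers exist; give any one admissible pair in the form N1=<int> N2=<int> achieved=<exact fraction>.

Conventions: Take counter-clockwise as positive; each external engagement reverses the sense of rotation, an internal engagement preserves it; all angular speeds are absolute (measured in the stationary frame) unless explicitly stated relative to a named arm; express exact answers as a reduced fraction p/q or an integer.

N1=12 N2=24 achieved=6/5

topology: planetary set — design target 6/5, arm = carrier (Willis)
Willis with ω_sun = 0: ω_ring/ω_arm = (N1+N3)/N3; set equal to 6/5  ⇒  N3/N1 = 1/(6/5 − 1) = 5
N3 = N1 + 2·N2  ⇒  N2/N1 = (N3/N1 − 1)/2 = (5 − 1)/2 = 2
smallest multiple with N1 ≥ 12 and N2 ≥ 10: k = 12  ⇒  N1 = 12·1 = 12, N2 = 12·2 = 24 (N1 ≤ 40, N2 ≤ 30, N2 ≠ N1 ✓), N3 = 12 + 2·24 = 60
check: (N1+N3)/N3 with N1 = 12, N3 = 60 gives 6/5; |achieved − target| = 0 ≤ 3/250 ✓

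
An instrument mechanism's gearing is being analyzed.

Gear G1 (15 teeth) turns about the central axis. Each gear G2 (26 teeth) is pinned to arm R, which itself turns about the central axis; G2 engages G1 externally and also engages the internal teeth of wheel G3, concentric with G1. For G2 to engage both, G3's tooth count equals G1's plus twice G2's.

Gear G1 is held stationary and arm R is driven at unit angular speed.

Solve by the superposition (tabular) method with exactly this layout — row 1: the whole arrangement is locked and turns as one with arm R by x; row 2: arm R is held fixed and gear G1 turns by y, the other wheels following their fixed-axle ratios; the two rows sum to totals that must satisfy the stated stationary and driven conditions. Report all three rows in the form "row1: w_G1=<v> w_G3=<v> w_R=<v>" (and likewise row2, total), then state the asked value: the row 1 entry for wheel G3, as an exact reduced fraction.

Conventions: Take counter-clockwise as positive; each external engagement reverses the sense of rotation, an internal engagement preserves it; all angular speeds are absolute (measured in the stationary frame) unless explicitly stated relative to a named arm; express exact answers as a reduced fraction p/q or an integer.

recognized (axles ride arm R): planetary set, 15/26/67 teeth
row 1: whole set turns with the arm by x
superposition row 2 [arm held]: sun y, ring −(15/67)·y, arm 0
boundary: total ω_sun = x + y = 0 and total ω_arm = x = 1  ⇒  y = -1, x = 1
row 2 ring = −(15/67)·(-1) = 15/67
totals (row 1 + row 2): sun 1 + (-1) = 0, ring 1 + 15/67 = 82/67, arm 1 + 0 = 1
asked cell (row1, ring) = 1

row1: w_G1=1 w_G3=1 w_R=1
row2: w_G1=-1 w_G3=15/67 w_R=0
total: w_G1=0 w_G3=82/67 w_R=1
asked value: 1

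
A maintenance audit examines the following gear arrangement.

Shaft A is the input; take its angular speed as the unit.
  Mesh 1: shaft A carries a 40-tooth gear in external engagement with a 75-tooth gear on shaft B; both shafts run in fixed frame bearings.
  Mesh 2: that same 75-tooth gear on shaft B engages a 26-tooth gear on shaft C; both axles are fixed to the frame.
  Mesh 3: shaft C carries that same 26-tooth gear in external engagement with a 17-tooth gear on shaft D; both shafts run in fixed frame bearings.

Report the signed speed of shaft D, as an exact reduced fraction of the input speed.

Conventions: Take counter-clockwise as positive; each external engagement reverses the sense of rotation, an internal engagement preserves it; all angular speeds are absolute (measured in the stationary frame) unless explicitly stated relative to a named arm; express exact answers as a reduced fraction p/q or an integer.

-40/17

3-mesh fixed-axis compound train (all bearings frame-fixed)
mesh 1 [40T→75T]: |ω|/ω_in = 1×40/75 = 8/15, sense flips to −
mesh 2 [75T→26T]: |ω|/ω_in = (8/15)×75/26 = 20/13, sense flips to +
mesh 3 [26T→17T]: |ω|/ω_in = (20/13)×26/17 = 40/17, sense flips to −
signed output speed (× input speed) = -40/17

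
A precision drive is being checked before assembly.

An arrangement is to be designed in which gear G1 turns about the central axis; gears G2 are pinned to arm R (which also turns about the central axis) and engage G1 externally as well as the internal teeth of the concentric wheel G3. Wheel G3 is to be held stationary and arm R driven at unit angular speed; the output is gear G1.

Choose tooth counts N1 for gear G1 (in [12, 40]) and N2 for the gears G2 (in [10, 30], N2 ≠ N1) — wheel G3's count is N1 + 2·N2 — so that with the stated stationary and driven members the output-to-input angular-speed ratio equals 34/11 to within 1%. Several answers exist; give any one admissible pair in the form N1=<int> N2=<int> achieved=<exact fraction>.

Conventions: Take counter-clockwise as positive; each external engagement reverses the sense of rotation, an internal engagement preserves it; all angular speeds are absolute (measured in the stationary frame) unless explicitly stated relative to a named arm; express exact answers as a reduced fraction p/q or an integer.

planetary set to be sized for 34/11 (Willis relation)
Willis with ω_ring = 0: ω_sun/ω_arm = (N1+N3)/N1; set equal to 34/11  ⇒  N3/N1 = 34/11 − 1 = 23/11
N3 = N1 + 2·N2  ⇒  N2/N1 = (N3/N1 − 1)/2 = (23/11 − 1)/2 = 6/11
smallest multiple with N1 ≥ 12 and N2 ≥ 10: k = 2  ⇒  N1 = 2·11 = 22, N2 = 2·6 = 12 (N1 ≤ 40, N2 ≤ 30, N2 ≠ N1 ✓), N3 = 22 + 2·12 = 46
check: (N1+N3)/N1 with N1 = 22, N3 = 46 gives 34/11; |achieved − target| = 0 ≤ 17/550 ✓

N1=22 N2=12 achieved=34/11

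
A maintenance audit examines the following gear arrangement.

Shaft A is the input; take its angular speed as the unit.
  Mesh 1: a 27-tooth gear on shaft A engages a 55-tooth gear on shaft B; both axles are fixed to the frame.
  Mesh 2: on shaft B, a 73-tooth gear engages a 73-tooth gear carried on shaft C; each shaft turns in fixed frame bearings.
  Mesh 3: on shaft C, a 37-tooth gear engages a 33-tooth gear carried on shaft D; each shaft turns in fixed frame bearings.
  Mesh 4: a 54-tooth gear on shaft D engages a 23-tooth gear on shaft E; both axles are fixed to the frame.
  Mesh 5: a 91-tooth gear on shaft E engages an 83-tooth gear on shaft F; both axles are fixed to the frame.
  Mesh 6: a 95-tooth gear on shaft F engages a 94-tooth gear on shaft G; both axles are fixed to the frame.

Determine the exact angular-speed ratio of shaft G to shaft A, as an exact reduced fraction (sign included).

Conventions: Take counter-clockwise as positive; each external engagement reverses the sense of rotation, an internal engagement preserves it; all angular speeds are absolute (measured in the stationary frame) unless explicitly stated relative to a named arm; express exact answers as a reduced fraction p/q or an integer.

15545439/10856483

class = fixed-axis compound train [6 meshes; 6 ratios multiply, 6 sense flips]
mesh 1 [27T→55T]: running ratio 27/55, sense −
mesh 2 [73T→73T]: running ratio 27/55, sense +
mesh 3 [37T→33T]: running ratio 333/605, sense −
mesh 4 [54T→23T]: running ratio 17982/13915, sense +
mesh 5 [91T→83T]: running ratio 1636362/1154945, sense −
mesh 6 [95T→94T]: running ratio 15545439/10856483, sense +
ω_out/ω_in = 15545439/10856483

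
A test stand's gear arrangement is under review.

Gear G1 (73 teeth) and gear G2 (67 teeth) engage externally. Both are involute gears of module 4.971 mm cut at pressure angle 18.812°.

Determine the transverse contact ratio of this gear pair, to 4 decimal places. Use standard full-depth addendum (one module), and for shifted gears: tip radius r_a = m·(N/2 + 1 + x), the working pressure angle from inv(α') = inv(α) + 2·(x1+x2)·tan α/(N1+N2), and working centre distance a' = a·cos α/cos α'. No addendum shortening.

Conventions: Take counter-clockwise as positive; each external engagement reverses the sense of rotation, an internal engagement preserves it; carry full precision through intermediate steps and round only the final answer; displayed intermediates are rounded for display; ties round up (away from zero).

single-mesh involute tooth geometry (73T engaging 67T at module 4.971)
base radii: r_b1 = 171.749212, r_b2 = 157.632838
tip radii: r_a1 = 186.412500, r_a2 = 171.499500
no profile shift: α' = α, a' = a
action lengths: √(r_a1²−r_b1²) = 72.469500, √(r_a2²−r_b2²) = 67.557138
base pitch p_b = π·m·cos α = 14.782632
CR = (72.469500 + 67.557138 − 347.970000·sin 18.81200°)/14.782632 = 1.881861
contact ratio ≈ 1.8819

1.8819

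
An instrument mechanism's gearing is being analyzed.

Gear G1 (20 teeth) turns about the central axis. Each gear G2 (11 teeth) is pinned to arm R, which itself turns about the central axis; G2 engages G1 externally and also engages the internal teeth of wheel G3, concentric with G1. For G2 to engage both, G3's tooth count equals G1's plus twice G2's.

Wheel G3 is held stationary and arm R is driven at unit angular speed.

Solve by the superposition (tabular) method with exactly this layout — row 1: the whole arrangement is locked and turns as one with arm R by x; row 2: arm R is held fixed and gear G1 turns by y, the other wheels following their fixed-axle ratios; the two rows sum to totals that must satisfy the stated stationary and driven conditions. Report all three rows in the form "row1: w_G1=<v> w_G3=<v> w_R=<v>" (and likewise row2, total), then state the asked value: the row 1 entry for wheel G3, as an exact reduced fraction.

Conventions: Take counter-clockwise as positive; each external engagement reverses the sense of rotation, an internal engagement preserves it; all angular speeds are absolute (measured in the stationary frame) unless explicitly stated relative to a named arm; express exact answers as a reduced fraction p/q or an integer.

row1: w_G1=1 w_G3=1 w_R=1
row2: w_G1=21/10 w_G3=-1 w_R=0
total: w_G1=31/10 w_G3=0 w_R=1
asked value: 1

topology: planetary set — G1 20T / G2 11T / G3 42T, arm = carrier (Willis)
row 1 (train locked, turned with arm): all members turn x
row 2 (arm held, sun turns y): ω_ring = −(20/42)·y, ω_arm = 0
boundary: total ω_ring = x − (20/42)·y = 0 and total ω_arm = x = 1  ⇒  y = 21/10, x = 1
row 2 ring = −(20/42)·21/10 = -1
totals (row 1 + row 2): sun 1 + 21/10 = 31/10, ring 1 + (-1) = 0, arm 1 + 0 = 1
asked cell (row1, ring) = 1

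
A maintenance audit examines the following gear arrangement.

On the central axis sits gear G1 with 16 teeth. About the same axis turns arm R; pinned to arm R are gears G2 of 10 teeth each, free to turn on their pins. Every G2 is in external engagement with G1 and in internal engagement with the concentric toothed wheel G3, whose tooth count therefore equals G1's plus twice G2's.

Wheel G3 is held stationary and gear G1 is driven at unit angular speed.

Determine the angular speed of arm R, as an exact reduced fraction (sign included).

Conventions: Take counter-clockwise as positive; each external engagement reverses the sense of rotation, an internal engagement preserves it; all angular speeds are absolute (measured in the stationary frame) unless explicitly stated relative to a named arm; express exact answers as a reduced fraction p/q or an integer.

topology: planetary set — G1 16T / G2 10T / G3 36T, arm = carrier (Willis)
ring teeth: 16 + 2·10 = 36
16(ω_sun−ω_arm) = −36(ω_ring−ω_arm),  ω_ring = 0, ω_sun = 1
16(1−ω_arm) = −36(0−ω_arm)  ⇒  52·ω_arm = 16  ⇒  ω_arm = 4/13
exact speed ratio = 4/13

4/13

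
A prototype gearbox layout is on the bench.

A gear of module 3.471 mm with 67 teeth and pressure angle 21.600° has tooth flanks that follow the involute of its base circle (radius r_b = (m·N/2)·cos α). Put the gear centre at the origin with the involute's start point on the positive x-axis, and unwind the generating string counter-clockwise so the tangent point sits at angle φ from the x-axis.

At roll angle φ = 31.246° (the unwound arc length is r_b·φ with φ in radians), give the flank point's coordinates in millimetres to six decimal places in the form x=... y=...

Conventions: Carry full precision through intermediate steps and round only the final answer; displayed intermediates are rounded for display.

recognized (one wheel, involute flank): single-mesh tooth geometry, m = 3.471, N = 67
pitch radius r_p = m·N/2 = 3.471·67/2 = 116.278500
base radius r_b = r_p·cos α = 116.278500·cos 21.600° = 108.113015
roll angle φ = 31.246° = 0.54534558 rad
x = r_b·(cos φ + φ·sin φ) = 123.013825
y = r_b·(sin φ − φ·cos φ) = 5.672843

x=123.013825 y=5.672843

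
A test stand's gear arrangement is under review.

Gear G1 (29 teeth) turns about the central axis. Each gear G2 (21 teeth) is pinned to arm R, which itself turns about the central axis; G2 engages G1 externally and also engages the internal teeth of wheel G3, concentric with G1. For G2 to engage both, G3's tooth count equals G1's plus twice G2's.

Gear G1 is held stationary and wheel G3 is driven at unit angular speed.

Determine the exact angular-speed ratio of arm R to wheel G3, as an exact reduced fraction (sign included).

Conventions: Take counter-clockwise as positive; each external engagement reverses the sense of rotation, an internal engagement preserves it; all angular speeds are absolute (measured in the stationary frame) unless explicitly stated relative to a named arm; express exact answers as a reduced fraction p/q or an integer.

71/100

recognized (axles ride arm R): planetary set, 29/21/71 teeth
ring teeth: 29 + 2·21 = 71
29(ω_sun−ω_arm) = −71(ω_ring−ω_arm),  ω_sun = 0, ω_ring = 1
29(0−ω_arm) = −71(1−ω_arm)  ⇒  100·ω_arm = 71  ⇒  ω_arm = 71/100
ω_out/ω_in = 71/100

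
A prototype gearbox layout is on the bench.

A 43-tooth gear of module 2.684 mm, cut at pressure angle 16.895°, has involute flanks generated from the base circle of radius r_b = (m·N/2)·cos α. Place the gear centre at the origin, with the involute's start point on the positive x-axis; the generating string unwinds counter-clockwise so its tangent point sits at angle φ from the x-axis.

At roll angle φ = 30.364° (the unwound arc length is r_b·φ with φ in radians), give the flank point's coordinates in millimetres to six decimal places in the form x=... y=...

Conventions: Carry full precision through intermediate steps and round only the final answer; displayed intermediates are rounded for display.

x=62.432971 y=2.663184

topology: single-mesh involute geometry — m = 2.684, N = 43
pitch radius r_p = m·N/2 = 2.684·43/2 = 57.706000
base radius r_b = r_p·cos α = 57.706000·cos 16.895° = 55.215348
roll angle φ = 30.364° = 0.52995177 rad
x = r_b·(cos φ + φ·sin φ) = 62.432971
y = r_b·(sin φ − φ·cos φ) = 2.663184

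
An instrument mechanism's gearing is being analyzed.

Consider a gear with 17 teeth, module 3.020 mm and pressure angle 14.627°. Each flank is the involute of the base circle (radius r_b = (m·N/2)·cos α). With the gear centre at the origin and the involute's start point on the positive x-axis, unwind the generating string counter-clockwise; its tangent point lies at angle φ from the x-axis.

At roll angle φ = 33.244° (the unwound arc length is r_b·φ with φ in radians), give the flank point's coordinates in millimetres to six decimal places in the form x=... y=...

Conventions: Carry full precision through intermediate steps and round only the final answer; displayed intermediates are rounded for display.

topology: single-mesh involute geometry — m = 3.020, N = 17
pitch radius r_p = m·N/2 = 3.020·17/2 = 25.670000
base radius r_b = r_p·cos α = 25.670000·cos 14.627° = 24.838042
roll angle φ = 33.244° = 0.58021726 rad
x = r_b·(cos φ + φ·sin φ) = 28.673581
y = r_b·(sin φ − φ·cos φ) = 1.563423

x=28.673581 y=1.563423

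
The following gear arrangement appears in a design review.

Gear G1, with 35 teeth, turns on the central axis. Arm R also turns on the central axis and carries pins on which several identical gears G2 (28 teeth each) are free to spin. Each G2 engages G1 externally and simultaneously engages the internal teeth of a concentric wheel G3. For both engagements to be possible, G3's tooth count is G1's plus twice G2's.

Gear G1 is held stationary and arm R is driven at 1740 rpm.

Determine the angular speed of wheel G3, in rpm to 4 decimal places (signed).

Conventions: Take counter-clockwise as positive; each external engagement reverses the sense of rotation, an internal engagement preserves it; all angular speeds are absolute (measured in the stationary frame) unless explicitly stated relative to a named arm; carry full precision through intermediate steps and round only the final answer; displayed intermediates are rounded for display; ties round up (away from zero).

class = planetary set [G3 = 35+2·28 = 91; Willis about the carrier]
normalise by the input: solve with ω_arm = 1, then scale by 1740 rpm
ring teeth: 35 + 2·28 = 91
35(ω_sun−ω_arm) = −91(ω_ring−ω_arm),  ω_sun = 0, ω_arm = 1
ω_ring = 1 − (35/91)(0−1) = 18/13
scale: ω_ring = 18/13 × 1740 rpm = +2409.2308 rpm

+2409.2308 rpm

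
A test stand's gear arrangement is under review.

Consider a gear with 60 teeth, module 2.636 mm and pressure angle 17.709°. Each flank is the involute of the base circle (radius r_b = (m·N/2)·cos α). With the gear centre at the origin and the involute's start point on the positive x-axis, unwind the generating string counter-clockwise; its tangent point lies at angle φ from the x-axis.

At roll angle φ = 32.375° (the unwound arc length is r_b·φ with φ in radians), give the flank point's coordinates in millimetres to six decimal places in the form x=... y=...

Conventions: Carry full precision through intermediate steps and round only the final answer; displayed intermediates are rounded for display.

recognized (one wheel, involute flank): single-mesh tooth geometry, m = 2.636, N = 60
pitch radius r_p = m·N/2 = 2.636·60/2 = 79.080000
base radius r_b = r_p·cos α = 79.080000·cos 17.709° = 75.332692
roll angle φ = 32.375° = 0.56505035 rad
x = r_b·(cos φ + φ·sin φ) = 86.415831
y = r_b·(sin φ − φ·cos φ) = 4.387262

x=86.415831 y=4.387262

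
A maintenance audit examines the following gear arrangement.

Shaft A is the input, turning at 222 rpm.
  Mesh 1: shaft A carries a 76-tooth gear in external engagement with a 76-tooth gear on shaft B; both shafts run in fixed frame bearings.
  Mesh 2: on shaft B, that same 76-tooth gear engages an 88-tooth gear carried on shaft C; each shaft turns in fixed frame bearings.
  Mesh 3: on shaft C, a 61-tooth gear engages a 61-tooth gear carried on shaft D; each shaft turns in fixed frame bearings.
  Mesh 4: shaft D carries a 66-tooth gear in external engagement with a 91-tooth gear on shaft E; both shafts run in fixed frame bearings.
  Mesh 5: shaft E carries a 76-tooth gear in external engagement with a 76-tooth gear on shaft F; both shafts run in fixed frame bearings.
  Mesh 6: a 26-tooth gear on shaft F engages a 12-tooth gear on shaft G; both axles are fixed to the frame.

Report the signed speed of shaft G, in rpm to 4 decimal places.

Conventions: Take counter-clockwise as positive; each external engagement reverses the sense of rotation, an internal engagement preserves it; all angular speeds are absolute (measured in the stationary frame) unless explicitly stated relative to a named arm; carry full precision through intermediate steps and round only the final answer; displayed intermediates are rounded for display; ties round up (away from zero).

+301.2857 rpm

6-mesh fixed-axis compound train (all bearings frame-fixed)
mesh 1 [76T→76T]: ω = 222.0000×76/76 = 222.0000 rpm, sense flips to −
mesh 2 [76T→88T]: ω = 222.0000×76/88 = 191.7273 rpm, sense flips to +
mesh 3 [61T→61T]: ω = 191.7273×61/61 = 191.7273 rpm, sense flips to −
mesh 4 [66T→91T]: ω = 191.7273×66/91 = 139.0549 rpm, sense flips to +
mesh 5 [76T→76T]: ω = 139.0549×76/76 = 139.0549 rpm, sense flips to −
mesh 6 [26T→12T]: ω = 139.0549×26/12 = 301.2857 rpm, sense flips to +
signed output speed = +301.2857 rpm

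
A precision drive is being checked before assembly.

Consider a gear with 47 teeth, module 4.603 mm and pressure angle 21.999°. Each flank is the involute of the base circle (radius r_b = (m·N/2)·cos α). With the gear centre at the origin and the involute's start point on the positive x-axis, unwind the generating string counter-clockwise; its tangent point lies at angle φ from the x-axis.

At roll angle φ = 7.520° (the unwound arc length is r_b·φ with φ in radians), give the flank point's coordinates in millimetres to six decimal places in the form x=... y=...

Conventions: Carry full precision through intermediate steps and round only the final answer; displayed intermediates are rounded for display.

class = single-mesh tooth geometry [base-circle involute, m = 4.603, 47T]
pitch radius r_p = m·N/2 = 4.603·47/2 = 108.170500
base radius r_b = r_p·cos α = 108.170500·cos 21.999° = 100.294648
roll angle φ = 7.520° = 0.13124876 rad
x = r_b·(cos φ + φ·sin φ) = 101.154781
y = r_b·(sin φ − φ·cos φ) = 0.075456

x=101.154781 y=0.075456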